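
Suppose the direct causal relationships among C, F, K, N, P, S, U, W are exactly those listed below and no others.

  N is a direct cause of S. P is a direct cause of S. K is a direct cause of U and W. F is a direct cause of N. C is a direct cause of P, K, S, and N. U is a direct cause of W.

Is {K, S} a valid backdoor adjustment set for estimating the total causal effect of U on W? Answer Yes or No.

Yes

Backdoor paths from U to W (paths whose first edge points into U):
  P1: U <- K -> W
Condition 1 (no descendant of U in the set): holds — descendants of U are {W}; none are in {K, S}.
Condition 2 (every backdoor path blocked by {K, S}):
  P1: blocked at fork node K ∈ conditioning set.
{K, S} satisfies the backdoor criterion.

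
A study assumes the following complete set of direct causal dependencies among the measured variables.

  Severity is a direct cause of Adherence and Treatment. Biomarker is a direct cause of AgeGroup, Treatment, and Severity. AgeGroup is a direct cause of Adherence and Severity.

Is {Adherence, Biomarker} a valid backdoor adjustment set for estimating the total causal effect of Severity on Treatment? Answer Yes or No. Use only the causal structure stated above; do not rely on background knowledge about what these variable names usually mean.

No

Backdoor paths from Severity to Treatment (paths whose first edge points into Severity):
  P1: Severity <- Biomarker -> Treatment
  P2: Severity <- AgeGroup <- Biomarker -> Treatment
Condition 1 (no descendant of Severity in the set): FAILS — Adherence is a descendant of Severity.
Condition 2 (every backdoor path blocked by {Adherence, Biomarker}):
  P1: blocked at fork node Biomarker ∈ conditioning set.
  P2: blocked at fork node Biomarker ∈ conditioning set.
{Adherence, Biomarker} does not satisfy the backdoor criterion.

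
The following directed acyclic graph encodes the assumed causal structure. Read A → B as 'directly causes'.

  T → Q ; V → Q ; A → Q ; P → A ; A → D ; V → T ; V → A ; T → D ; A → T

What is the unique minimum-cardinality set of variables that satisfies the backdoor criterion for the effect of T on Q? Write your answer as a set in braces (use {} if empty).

Variables eligible for adjustment (non-descendants of T, excluding T and Q): {A, P, V}.
Backdoor paths from T to Q:
  P1: T <- V -> A -> Q
  P2: T <- V -> Q
  P3: T <- A <- V -> Q
  P4: T <- A -> Q
The empty set is not sufficient: P1 (T <- V -> A -> Q) has no collider blocking it and no conditioned non-collider, so it is open.
Try {A, V}:
  P1: blocked at fork node V ∈ conditioning set.
  P2: blocked at fork node V ∈ conditioning set.
  P3: blocked at chain node A ∈ conditioning set.
  P4: blocked at fork node A ∈ conditioning set.
{A, V} contains no descendant of T and blocks every backdoor path.
Every element of {A, V} is needed (dropping A leaves P4 open; dropping V leaves P2 open), so no proper subset is valid.
Among all size-2 subsets of the eligible variables, only {A, V} blocks every backdoor path, so it is the unique smallest valid adjustment set.

{A, V}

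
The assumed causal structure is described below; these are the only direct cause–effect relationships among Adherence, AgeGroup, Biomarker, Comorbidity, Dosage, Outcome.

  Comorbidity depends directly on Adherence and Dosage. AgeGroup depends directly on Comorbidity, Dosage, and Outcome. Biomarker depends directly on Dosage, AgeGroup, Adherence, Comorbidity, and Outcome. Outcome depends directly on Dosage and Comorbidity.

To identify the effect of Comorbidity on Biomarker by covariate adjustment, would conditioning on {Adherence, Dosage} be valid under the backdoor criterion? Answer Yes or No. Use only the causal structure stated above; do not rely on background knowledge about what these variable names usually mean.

Backdoor paths from Comorbidity to Biomarker (paths whose first edge points into Comorbidity):
  P1: Comorbidity <- Dosage -> Outcome -> AgeGroup -> Biomarker
  P2: Comorbidity <- Dosage -> Outcome -> Biomarker
  P3: Comorbidity <- Dosage -> AgeGroup <- Outcome -> Biomarker
  P4: Comorbidity <- Dosage -> AgeGroup -> Biomarker
  P5: Comorbidity <- Dosage -> Biomarker
  P6: Comorbidity <- Adherence -> Biomarker
Condition 1 (no descendant of Comorbidity in the set): holds — descendants of Comorbidity are {AgeGroup, Biomarker, Outcome}; none are in {Adherence, Dosage}.
Condition 2 (every backdoor path blocked by {Adherence, Dosage}):
  P1: blocked at fork node Dosage ∈ conditioning set.
  P2: blocked at fork node Dosage ∈ conditioning set.
  P3: blocked at fork node Dosage ∈ conditioning set.
  P4: blocked at fork node Dosage ∈ conditioning set.
  P5: blocked at fork node Dosage ∈ conditioning set.
  P6: blocked at fork node Adherence ∈ conditioning set.
{Adherence, Dosage} satisfies the backdoor criterion.

Yes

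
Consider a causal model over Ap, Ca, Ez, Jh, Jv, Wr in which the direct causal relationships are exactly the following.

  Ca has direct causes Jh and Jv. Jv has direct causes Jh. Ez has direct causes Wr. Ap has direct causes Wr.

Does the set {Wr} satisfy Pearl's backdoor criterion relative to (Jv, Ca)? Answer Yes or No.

Backdoor paths from Jv to Ca (paths whose first edge points into Jv):
  P1: Jv <- Jh -> Ca
Condition 1 (no descendant of Jv in the set): holds — descendants of Jv are {Ca}; none are in {Wr}.
Condition 2 (every backdoor path blocked by {Wr}):
  P1: open — no interior node is in the conditioning set.
{Wr} does not satisfy the backdoor criterion.

No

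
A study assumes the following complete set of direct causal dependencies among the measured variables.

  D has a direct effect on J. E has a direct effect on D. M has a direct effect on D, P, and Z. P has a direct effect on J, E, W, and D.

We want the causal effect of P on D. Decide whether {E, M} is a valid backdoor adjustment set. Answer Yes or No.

No

Backdoor paths from P to D (paths whose first edge points into P):
  P1: P <- M -> D
Condition 1 (no descendant of P in the set): FAILS — E is a descendant of P.
Condition 2 (every backdoor path blocked by {E, M}):
  P1: blocked at fork node M ∈ conditioning set.
{E, M} does not satisfy the backdoor criterion.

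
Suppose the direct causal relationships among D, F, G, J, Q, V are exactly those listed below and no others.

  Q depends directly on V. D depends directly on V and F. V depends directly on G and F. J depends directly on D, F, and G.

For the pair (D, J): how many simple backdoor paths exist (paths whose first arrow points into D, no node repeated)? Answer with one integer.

A backdoor path from D to J is any simple undirected path whose first edge points into D (i.e. leaves D via a parent).
Parents of D: {F, V}.
Enumerating:
  P1: D <- F -> V <- G -> J
  P2: D <- F -> J
  P3: D <- V <- G -> J
  P4: D <- V <- F -> J
That exhausts the simple backdoor paths. Count: 4.

4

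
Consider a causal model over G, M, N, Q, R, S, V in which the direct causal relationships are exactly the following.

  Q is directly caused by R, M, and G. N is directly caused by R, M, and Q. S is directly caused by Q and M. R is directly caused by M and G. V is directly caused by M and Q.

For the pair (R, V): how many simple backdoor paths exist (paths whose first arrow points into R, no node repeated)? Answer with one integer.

8

A backdoor path from R to V is any simple undirected path whose first edge points into R (i.e. leaves R via a parent).
Parents of R: {G, M}.
Enumerating:
  P1: R <- M -> Q -> V
  P2: R <- M -> S <- Q -> V
  P3: R <- M -> V
  P4: R <- M -> N <- Q -> V
  P5: R <- G -> Q <- M -> V
  P6: R <- G -> Q -> S <- M -> V
  P7: R <- G -> Q -> V
  P8: R <- G -> Q -> N <- M -> V
That exhausts the simple backdoor paths. Count: 8.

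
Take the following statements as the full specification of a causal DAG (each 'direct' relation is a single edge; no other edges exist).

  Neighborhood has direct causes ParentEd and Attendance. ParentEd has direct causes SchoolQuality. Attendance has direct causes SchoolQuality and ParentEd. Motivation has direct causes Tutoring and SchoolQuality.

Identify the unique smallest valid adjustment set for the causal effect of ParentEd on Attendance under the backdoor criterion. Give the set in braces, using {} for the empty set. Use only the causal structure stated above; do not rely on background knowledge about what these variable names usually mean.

{SchoolQuality}

Variables eligible for adjustment (non-descendants of ParentEd, excluding ParentEd and Attendance): {Motivation, SchoolQuality, Tutoring}.
Backdoor paths from ParentEd to Attendance:
  P1: ParentEd <- SchoolQuality -> Attendance
The empty set is not sufficient: P1 (ParentEd <- SchoolQuality -> Attendance) has no collider blocking it and no conditioned non-collider, so it is open.
Try {SchoolQuality}:
  P1: blocked at fork node SchoolQuality ∈ conditioning set.
{SchoolQuality} contains no descendant of ParentEd and blocks every backdoor path.
No other singleton works — e.g. {Tutoring} leaves P1 open — so {SchoolQuality} is the unique smallest valid adjustment set.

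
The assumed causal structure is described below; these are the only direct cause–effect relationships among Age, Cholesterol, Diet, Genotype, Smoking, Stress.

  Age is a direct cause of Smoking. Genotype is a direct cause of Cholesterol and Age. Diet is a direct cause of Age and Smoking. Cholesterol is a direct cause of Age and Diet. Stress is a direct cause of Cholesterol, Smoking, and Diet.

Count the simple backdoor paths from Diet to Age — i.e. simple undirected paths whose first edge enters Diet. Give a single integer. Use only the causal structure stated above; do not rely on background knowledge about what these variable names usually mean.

A backdoor path from Diet to Age is any simple undirected path whose first edge points into Diet (i.e. leaves Diet via a parent).
Parents of Diet: {Cholesterol, Stress}.
Enumerating:
  P1: Diet <- Stress -> Cholesterol <- Genotype -> Age
  P2: Diet <- Stress -> Cholesterol -> Age
  P3: Diet <- Stress -> Smoking <- Age
  P4: Diet <- Cholesterol <- Genotype -> Age
  P5: Diet <- Cholesterol <- Stress -> Smoking <- Age
  P6: Diet <- Cholesterol -> Age
That exhausts the simple backdoor paths. Count: 6.

6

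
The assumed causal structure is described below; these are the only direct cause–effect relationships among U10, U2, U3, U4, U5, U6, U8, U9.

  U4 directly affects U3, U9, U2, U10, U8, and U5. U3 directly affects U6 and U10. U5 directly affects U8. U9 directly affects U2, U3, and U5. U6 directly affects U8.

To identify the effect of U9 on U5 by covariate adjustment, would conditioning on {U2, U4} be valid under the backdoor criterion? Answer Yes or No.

No

Backdoor paths from U9 to U5 (paths whose first edge points into U9):
  P1: U9 <- U4 -> U3 -> U6 -> U8 <- U5
  P2: U9 <- U4 -> U5
  P3: U9 <- U4 -> U10 <- U3 -> U6 -> U8 <- U5
  P4: U9 <- U4 -> U8 <- U5
Condition 1 (no descendant of U9 in the set): FAILS — U2 is a descendant of U9.
Condition 2 (every backdoor path blocked by {U2, U4}):
  P1: blocked at fork node U4 ∈ conditioning set.
  P2: blocked at fork node U4 ∈ conditioning set.
  P3: blocked at fork node U4 ∈ conditioning set.
  P4: blocked at fork node U4 ∈ conditioning set.
{U2, U4} does not satisfy the backdoor criterion.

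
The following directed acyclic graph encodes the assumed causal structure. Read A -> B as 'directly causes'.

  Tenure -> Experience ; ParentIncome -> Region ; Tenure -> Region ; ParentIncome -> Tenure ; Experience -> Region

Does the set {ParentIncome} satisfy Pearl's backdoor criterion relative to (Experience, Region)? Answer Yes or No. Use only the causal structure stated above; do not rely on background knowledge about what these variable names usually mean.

No

Backdoor paths from Experience to Region (paths whose first edge points into Experience):
  P1: Experience <- Tenure <- ParentIncome -> Region
  P2: Experience <- Tenure -> Region
Condition 1 (no descendant of Experience in the set): holds — descendants of Experience are {Region}; none are in {ParentIncome}.
Condition 2 (every backdoor path blocked by {ParentIncome}):
  P1: blocked at fork node ParentIncome ∈ conditioning set.
  P2: open — no interior node is in the conditioning set.
{ParentIncome} does not satisfy the backdoor criterion.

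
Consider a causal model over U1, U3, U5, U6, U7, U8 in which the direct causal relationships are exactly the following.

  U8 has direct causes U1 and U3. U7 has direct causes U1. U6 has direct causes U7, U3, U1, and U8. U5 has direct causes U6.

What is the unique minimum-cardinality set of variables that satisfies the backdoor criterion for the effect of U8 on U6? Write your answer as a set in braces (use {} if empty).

{U1, U3}

Variables eligible for adjustment (non-descendants of U8, excluding U8 and U6): {U1, U3, U7}.
Backdoor paths from U8 to U6:
  P1: U8 <- U3 -> U6
  P2: U8 <- U1 -> U7 -> U6
  P3: U8 <- U1 -> U6
The empty set is not sufficient: P1 (U8 <- U3 -> U6) has no collider blocking it and no conditioned non-collider, so it is open.
Try {U1, U3}:
  P1: blocked at fork node U3 ∈ conditioning set.
  P2: blocked at fork node U1 ∈ conditioning set.
  P3: blocked at fork node U1 ∈ conditioning set.
{U1, U3} contains no descendant of U8 and blocks every backdoor path.
Every element of {U1, U3} is needed (dropping U1 leaves P2 open; dropping U3 leaves P1 open), so no proper subset is valid.
Among all size-2 subsets of the eligible variables, only {U1, U3} blocks every backdoor path, so it is the unique smallest valid adjustment set.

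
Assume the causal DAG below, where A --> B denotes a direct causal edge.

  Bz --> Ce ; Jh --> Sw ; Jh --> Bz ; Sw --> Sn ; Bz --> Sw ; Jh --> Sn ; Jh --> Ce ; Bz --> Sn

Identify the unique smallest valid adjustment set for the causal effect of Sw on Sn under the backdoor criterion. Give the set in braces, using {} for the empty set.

Variables eligible for adjustment (non-descendants of Sw, excluding Sw and Sn): {Bz, Ce, Jh}.
Backdoor paths from Sw to Sn:
  P1: Sw <- Jh -> Bz -> Sn
  P2: Sw <- Jh -> Ce <- Bz -> Sn
  P3: Sw <- Jh -> Sn
  P4: Sw <- Bz <- Jh -> Sn
  P5: Sw <- Bz -> Ce <- Jh -> Sn
  P6: Sw <- Bz -> Sn
The empty set is not sufficient: P1 (Sw <- Jh -> Bz -> Sn) has no collider blocking it and no conditioned non-collider, so it is open.
Try {Bz, Jh}:
  P1: blocked at fork node Jh ∈ conditioning set.
  P2: blocked at fork node Jh ∈ conditioning set.
  P3: blocked at fork node Jh ∈ conditioning set.
  P4: blocked at chain node Bz ∈ conditioning set.
  P5: blocked at fork node Bz ∈ conditioning set.
  P6: blocked at fork node Bz ∈ conditioning set.
{Bz, Jh} contains no descendant of Sw and blocks every backdoor path.
Every element of {Bz, Jh} is needed (dropping Bz leaves P6 open; dropping Jh leaves P3 open), so no proper subset is valid.
Among all size-2 subsets of the eligible variables, only {Bz, Jh} blocks every backdoor path, so it is the unique smallest valid adjustment set.

{Bz, Jh}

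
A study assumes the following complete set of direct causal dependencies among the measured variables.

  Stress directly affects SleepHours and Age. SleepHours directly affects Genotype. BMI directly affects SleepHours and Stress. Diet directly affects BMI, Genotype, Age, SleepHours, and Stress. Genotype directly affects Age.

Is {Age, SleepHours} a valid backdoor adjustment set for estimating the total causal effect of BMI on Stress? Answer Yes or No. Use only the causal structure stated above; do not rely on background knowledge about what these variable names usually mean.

Backdoor paths from BMI to Stress (paths whose first edge points into BMI):
  P1: BMI <- Diet -> Stress
  P2: BMI <- Diet -> SleepHours <- Stress
  P3: BMI <- Diet -> SleepHours -> Genotype -> Age <- Stress
  P4: BMI <- Diet -> Genotype <- SleepHours <- Stress
  P5: BMI <- Diet -> Genotype -> Age <- Stress
  P6: BMI <- Diet -> Age <- Stress
  P7: BMI <- Diet -> Age <- Genotype <- SleepHours <- Stress
Condition 1 (no descendant of BMI in the set): FAILS — Age and SleepHours are descendants of BMI.
Condition 2 (every backdoor path blocked by {Age, SleepHours}):
  P1: open — no interior node is in the conditioning set.
  P2: open — collider(s) SleepHours are conditioned on (or have a conditioned descendant) and no non-collider on the path is in the set.
  P3: blocked at chain node SleepHours ∈ conditioning set.
  P4: blocked at chain node SleepHours ∈ conditioning set.
  P5: open — collider(s) Age are conditioned on (or have a conditioned descendant) and no non-collider on the path is in the set.
  P6: open — collider(s) Age are conditioned on (or have a conditioned descendant) and no non-collider on the path is in the set.
  P7: blocked at chain node SleepHours ∈ conditioning set.
{Age, SleepHours} does not satisfy the backdoor criterion.

No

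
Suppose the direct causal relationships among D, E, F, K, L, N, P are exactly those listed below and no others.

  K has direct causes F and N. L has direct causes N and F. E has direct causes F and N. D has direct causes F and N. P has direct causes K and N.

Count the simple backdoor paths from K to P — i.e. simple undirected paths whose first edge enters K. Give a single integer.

A backdoor path from K to P is any simple undirected path whose first edge points into K (i.e. leaves K via a parent).
Parents of K: {F, N}.
Enumerating:
  P1: K <- N -> P
  P2: K <- F -> L <- N -> P
  P3: K <- F -> E <- N -> P
  P4: K <- F -> D <- N -> P
That exhausts the simple backdoor paths. Count: 4.

4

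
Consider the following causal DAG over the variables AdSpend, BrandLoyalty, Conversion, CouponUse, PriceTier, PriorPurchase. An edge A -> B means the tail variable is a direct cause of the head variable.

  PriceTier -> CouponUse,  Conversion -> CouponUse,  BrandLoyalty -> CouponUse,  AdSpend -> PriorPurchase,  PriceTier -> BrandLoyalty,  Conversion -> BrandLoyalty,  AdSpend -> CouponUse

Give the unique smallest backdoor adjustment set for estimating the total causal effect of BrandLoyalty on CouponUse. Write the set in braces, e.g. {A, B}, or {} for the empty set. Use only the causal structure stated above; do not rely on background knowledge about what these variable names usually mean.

Variables eligible for adjustment (non-descendants of BrandLoyalty, excluding BrandLoyalty and CouponUse): {AdSpend, Conversion, PriceTier, PriorPurchase}.
Backdoor paths from BrandLoyalty to CouponUse:
  P1: BrandLoyalty <- PriceTier -> CouponUse
  P2: BrandLoyalty <- Conversion -> CouponUse
The empty set is not sufficient: P1 (BrandLoyalty <- PriceTier -> CouponUse) has no collider blocking it and no conditioned non-collider, so it is open.
Try {Conversion, PriceTier}:
  P1: blocked at fork node PriceTier ∈ conditioning set.
  P2: blocked at fork node Conversion ∈ conditioning set.
{Conversion, PriceTier} contains no descendant of BrandLoyalty and blocks every backdoor path.
Every element of {Conversion, PriceTier} is needed (dropping Conversion leaves P2 open; dropping PriceTier leaves P1 open), so no proper subset is valid.
Among all size-2 subsets of the eligible variables, only {Conversion, PriceTier} blocks every backdoor path, so it is the unique smallest valid adjustment set.

{Conversion, PriceTier}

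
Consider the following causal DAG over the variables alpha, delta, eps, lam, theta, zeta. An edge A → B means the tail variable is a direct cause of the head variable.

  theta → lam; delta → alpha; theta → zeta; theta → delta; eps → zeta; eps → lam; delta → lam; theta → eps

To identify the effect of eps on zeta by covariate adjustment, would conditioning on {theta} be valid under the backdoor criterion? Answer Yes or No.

Yes

Backdoor paths from eps to zeta (paths whose first edge points into eps):
  P1: eps <- theta -> zeta
Condition 1 (no descendant of eps in the set): holds — descendants of eps are {lam, zeta}; none are in {theta}.
Condition 2 (every backdoor path blocked by {theta}):
  P1: blocked at fork node theta ∈ conditioning set.
{theta} satisfies the backdoor criterion.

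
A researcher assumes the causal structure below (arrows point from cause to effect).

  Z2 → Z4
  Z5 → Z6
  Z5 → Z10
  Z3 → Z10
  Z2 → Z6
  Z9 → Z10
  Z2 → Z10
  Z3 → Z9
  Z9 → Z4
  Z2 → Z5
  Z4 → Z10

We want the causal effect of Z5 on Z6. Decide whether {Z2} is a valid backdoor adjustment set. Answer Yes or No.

Backdoor paths from Z5 to Z6 (paths whose first edge points into Z5):
  P1: Z5 <- Z2 -> Z6
Condition 1 (no descendant of Z5 in the set): holds — descendants of Z5 are {Z10, Z6}; none are in {Z2}.
Condition 2 (every backdoor path blocked by {Z2}):
  P1: blocked at fork node Z2 ∈ conditioning set.
{Z2} satisfies the backdoor criterion.

Yes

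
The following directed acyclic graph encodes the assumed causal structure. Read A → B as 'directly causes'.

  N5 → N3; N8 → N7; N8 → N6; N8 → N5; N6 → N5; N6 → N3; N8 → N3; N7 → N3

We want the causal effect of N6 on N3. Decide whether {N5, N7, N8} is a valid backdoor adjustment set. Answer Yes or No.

Backdoor paths from N6 to N3 (paths whose first edge points into N6):
  P1: N6 <- N8 -> N7 -> N3
  P2: N6 <- N8 -> N5 -> N3
  P3: N6 <- N8 -> N3
Condition 1 (no descendant of N6 in the set): FAILS — N5 is a descendant of N6.
Condition 2 (every backdoor path blocked by {N5, N7, N8}):
  P1: blocked at fork node N8 ∈ conditioning set.
  P2: blocked at fork node N8 ∈ conditioning set.
  P3: blocked at fork node N8 ∈ conditioning set.
{N5, N7, N8} does not satisfy the backdoor criterion.

No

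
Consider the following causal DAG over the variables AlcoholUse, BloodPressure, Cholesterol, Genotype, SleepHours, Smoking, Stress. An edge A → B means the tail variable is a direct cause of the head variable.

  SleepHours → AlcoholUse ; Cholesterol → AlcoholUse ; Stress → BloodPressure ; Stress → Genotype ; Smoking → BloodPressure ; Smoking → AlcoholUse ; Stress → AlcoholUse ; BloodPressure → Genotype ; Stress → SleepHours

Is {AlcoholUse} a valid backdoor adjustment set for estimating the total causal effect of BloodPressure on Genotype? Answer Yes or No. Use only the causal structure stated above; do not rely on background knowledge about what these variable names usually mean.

Backdoor paths from BloodPressure to Genotype (paths whose first edge points into BloodPressure):
  P1: BloodPressure <- Stress -> Genotype
  P2: BloodPressure <- Smoking -> AlcoholUse <- Stress -> Genotype
  P3: BloodPressure <- Smoking -> AlcoholUse <- SleepHours <- Stress -> Genotype
Condition 1 (no descendant of BloodPressure in the set): holds — descendants of BloodPressure are {Genotype}; none are in {AlcoholUse}.
Condition 2 (every backdoor path blocked by {AlcoholUse}):
  P1: open — no interior node is in the conditioning set.
  P2: open — collider(s) AlcoholUse are conditioned on (or have a conditioned descendant) and no non-collider on the path is in the set.
  P3: open — collider(s) AlcoholUse are conditioned on (or have a conditioned descendant) and no non-collider on the path is in the set.
{AlcoholUse} does not satisfy the backdoor criterion.

No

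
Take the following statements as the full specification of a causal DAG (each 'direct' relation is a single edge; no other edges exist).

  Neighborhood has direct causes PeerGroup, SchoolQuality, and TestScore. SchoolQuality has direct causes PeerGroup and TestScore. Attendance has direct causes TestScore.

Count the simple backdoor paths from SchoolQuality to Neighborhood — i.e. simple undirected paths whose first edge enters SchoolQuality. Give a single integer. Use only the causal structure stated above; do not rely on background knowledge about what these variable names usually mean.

A backdoor path from SchoolQuality to Neighborhood is any simple undirected path whose first edge points into SchoolQuality (i.e. leaves SchoolQuality via a parent).
Parents of SchoolQuality: {PeerGroup, TestScore}.
Enumerating:
  P1: SchoolQuality <- PeerGroup -> Neighborhood
  P2: SchoolQuality <- TestScore -> Neighborhood
That exhausts the simple backdoor paths. Count: 2.

2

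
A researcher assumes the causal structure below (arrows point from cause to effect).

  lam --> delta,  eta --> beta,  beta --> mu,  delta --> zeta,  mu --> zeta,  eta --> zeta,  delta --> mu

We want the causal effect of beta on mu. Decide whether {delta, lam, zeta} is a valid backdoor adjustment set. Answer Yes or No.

No

Backdoor paths from beta to mu (paths whose first edge points into beta):
  P1: beta <- eta -> zeta <- delta -> mu
  P2: beta <- eta -> zeta <- mu
Condition 1 (no descendant of beta in the set): FAILS — zeta is a descendant of beta.
Condition 2 (every backdoor path blocked by {delta, lam, zeta}):
  P1: blocked at fork node delta ∈ conditioning set.
  P2: open — collider(s) zeta are conditioned on (or have a conditioned descendant) and no non-collider on the path is in the set.
{delta, lam, zeta} does not satisfy the backdoor criterion.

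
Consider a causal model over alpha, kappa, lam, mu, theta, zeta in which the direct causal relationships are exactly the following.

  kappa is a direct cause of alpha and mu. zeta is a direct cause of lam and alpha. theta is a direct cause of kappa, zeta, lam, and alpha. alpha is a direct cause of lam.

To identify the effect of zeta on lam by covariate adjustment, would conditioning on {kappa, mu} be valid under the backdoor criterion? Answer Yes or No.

No

Backdoor paths from zeta to lam (paths whose first edge points into zeta):
  P1: zeta <- theta -> kappa -> alpha -> lam
  P2: zeta <- theta -> alpha -> lam
  P3: zeta <- theta -> lam
Condition 1 (no descendant of zeta in the set): holds — descendants of zeta are {alpha, lam}; none are in {kappa, mu}.
Condition 2 (every backdoor path blocked by {kappa, mu}):
  P1: blocked at chain node kappa ∈ conditioning set.
  P2: open — no interior node is in the conditioning set.
  P3: open — no interior node is in the conditioning set.
{kappa, mu} does not satisfy the backdoor criterion.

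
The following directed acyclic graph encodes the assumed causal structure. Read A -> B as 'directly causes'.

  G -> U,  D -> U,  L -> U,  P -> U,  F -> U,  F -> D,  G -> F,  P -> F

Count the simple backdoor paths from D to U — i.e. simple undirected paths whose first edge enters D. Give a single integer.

3

A backdoor path from D to U is any simple undirected path whose first edge points into D (i.e. leaves D via a parent).
Parents of D: {F}.
Enumerating:
  P1: D <- F <- P -> U
  P2: D <- F <- G -> U
  P3: D <- F -> U
That exhausts the simple backdoor paths. Count: 3.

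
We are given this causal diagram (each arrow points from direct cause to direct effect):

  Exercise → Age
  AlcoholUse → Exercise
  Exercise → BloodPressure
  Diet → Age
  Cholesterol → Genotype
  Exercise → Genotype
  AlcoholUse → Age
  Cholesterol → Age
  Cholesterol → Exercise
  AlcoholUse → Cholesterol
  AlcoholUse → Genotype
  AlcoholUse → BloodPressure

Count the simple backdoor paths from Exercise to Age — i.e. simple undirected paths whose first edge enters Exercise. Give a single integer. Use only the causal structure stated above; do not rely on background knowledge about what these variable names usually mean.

A backdoor path from Exercise to Age is any simple undirected path whose first edge points into Exercise (i.e. leaves Exercise via a parent).
Parents of Exercise: {AlcoholUse, Cholesterol}.
Enumerating:
  P1: Exercise <- AlcoholUse -> Cholesterol -> Age
  P2: Exercise <- AlcoholUse -> Genotype <- Cholesterol -> Age
  P3: Exercise <- AlcoholUse -> Age
  P4: Exercise <- Cholesterol <- AlcoholUse -> Age
  P5: Exercise <- Cholesterol -> Genotype <- AlcoholUse -> Age
  P6: Exercise <- Cholesterol -> Age
That exhausts the simple backdoor paths. Count: 6.

6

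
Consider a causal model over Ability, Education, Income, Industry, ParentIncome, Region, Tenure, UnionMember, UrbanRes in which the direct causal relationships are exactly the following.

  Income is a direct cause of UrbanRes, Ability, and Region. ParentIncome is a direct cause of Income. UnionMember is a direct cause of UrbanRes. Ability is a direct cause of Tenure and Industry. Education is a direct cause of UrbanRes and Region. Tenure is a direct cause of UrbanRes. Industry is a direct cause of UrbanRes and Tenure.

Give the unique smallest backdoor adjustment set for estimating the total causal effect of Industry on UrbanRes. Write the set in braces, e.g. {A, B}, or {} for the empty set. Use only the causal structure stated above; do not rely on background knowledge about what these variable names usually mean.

{Ability}

Variables eligible for adjustment (non-descendants of Industry, excluding Industry and UrbanRes): {Ability, Education, Income, ParentIncome, Region, UnionMember}.
Backdoor paths from Industry to UrbanRes:
  P1: Industry <- Ability <- Income -> Region <- Education -> UrbanRes
  P2: Industry <- Ability <- Income -> UrbanRes
  P3: Industry <- Ability -> Tenure -> UrbanRes
The empty set is not sufficient: P2 (Industry <- Ability <- Income -> UrbanRes) has no collider blocking it and no conditioned non-collider, so it is open.
Try {Ability}:
  P1: blocked at chain node Ability ∈ conditioning set.
  P2: blocked at chain node Ability ∈ conditioning set.
  P3: blocked at fork node Ability ∈ conditioning set.
{Ability} contains no descendant of Industry and blocks every backdoor path.
No other singleton works — e.g. {UnionMember} leaves P2 open — so {Ability} is the unique smallest valid adjustment set.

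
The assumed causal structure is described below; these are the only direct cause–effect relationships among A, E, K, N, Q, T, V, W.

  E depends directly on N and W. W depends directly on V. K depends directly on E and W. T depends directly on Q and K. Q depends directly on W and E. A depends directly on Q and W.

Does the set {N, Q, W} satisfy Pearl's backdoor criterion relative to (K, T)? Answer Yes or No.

Yes

Backdoor paths from K to T (paths whose first edge points into K):
  P1: K <- W -> E -> Q -> T
  P2: K <- W -> Q -> T
  P3: K <- W -> A <- Q -> T
  P4: K <- E <- W -> Q -> T
  P5: K <- E <- W -> A <- Q -> T
  P6: K <- E -> Q -> T
Condition 1 (no descendant of K in the set): holds — descendants of K are {T}; none are in {N, Q, W}.
Condition 2 (every backdoor path blocked by {N, Q, W}):
  P1: blocked at fork node W ∈ conditioning set.
  P2: blocked at fork node W ∈ conditioning set.
  P3: blocked at fork node W ∈ conditioning set.
  P4: blocked at fork node W ∈ conditioning set.
  P5: blocked at fork node W ∈ conditioning set.
  P6: blocked at chain node Q ∈ conditioning set.
{N, Q, W} satisfies the backdoor criterion.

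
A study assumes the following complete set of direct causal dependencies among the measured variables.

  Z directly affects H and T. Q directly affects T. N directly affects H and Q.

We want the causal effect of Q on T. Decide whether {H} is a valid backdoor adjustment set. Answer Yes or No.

Backdoor paths from Q to T (paths whose first edge points into Q):
  P1: Q <- N -> H <- Z -> T
Condition 1 (no descendant of Q in the set): holds — descendants of Q are {T}; none are in {H}.
Condition 2 (every backdoor path blocked by {H}):
  P1: open — collider(s) H are conditioned on (or have a conditioned descendant) and no non-collider on the path is in the set.
{H} does not satisfy the backdoor criterion.

No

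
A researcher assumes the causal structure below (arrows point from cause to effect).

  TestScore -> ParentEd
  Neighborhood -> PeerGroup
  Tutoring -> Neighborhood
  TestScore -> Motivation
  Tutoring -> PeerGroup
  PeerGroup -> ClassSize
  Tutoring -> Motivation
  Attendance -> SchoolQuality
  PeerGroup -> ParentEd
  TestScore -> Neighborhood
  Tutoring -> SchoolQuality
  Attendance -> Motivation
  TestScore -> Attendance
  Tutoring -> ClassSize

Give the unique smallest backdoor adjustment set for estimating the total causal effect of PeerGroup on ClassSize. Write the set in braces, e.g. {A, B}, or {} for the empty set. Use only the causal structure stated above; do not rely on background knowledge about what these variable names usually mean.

{Tutoring}

Variables eligible for adjustment (non-descendants of PeerGroup, excluding PeerGroup and ClassSize): {Attendance, Motivation, Neighborhood, SchoolQuality, TestScore, Tutoring}.
Backdoor paths from PeerGroup to ClassSize:
  P1: PeerGroup <- Tutoring -> ClassSize
  P2: PeerGroup <- Neighborhood <- Tutoring -> ClassSize
  P3: PeerGroup <- Neighborhood <- TestScore -> Attendance -> SchoolQuality <- Tutoring -> ClassSize
  P4: PeerGroup <- Neighborhood <- TestScore -> Attendance -> Motivation <- Tutoring -> ClassSize
  P5: PeerGroup <- Neighborhood <- TestScore -> Motivation <- Tutoring -> ClassSize
  P6: PeerGroup <- Neighborhood <- TestScore -> Motivation <- Attendance -> SchoolQuality <- Tutoring -> ClassSize
The empty set is not sufficient: P1 (PeerGroup <- Tutoring -> ClassSize) has no collider blocking it and no conditioned non-collider, so it is open.
Try {Tutoring}:
  P1: blocked at fork node Tutoring ∈ conditioning set.
  P2: blocked at fork node Tutoring ∈ conditioning set.
  P3: blocked at collider SchoolQuality (neither it nor any descendant is in the conditioning set).
  P4: blocked at collider Motivation (neither it nor any descendant is in the conditioning set).
  P5: blocked at collider Motivation (neither it nor any descendant is in the conditioning set).
  P6: blocked at collider Motivation (neither it nor any descendant is in the conditioning set).
{Tutoring} contains no descendant of PeerGroup and blocks every backdoor path.
No other singleton works — e.g. {TestScore} leaves P1 open — so {Tutoring} is the unique smallest valid adjustment set.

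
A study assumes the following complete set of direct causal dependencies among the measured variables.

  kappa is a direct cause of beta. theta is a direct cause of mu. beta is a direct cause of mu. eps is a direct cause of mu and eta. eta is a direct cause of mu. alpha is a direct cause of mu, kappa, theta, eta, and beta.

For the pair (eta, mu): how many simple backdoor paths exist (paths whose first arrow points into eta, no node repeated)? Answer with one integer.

5

A backdoor path from eta to mu is any simple undirected path whose first edge points into eta (i.e. leaves eta via a parent).
Parents of eta: {alpha, eps}.
Enumerating:
  P1: eta <- alpha -> theta -> mu
  P2: eta <- alpha -> kappa -> beta -> mu
  P3: eta <- alpha -> beta -> mu
  P4: eta <- alpha -> mu
  P5: eta <- eps -> mu
That exhausts the simple backdoor paths. Count: 5.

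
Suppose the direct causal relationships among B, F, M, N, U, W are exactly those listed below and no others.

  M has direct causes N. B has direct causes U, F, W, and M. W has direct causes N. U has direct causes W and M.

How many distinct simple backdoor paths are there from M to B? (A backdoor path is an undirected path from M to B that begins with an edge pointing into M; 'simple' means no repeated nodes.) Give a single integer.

A backdoor path from M to B is any simple undirected path whose first edge points into M (i.e. leaves M via a parent).
Parents of M: {N}.
Enumerating:
  P1: M <- N -> W -> U -> B
  P2: M <- N -> W -> B
That exhausts the simple backdoor paths. Count: 2.

2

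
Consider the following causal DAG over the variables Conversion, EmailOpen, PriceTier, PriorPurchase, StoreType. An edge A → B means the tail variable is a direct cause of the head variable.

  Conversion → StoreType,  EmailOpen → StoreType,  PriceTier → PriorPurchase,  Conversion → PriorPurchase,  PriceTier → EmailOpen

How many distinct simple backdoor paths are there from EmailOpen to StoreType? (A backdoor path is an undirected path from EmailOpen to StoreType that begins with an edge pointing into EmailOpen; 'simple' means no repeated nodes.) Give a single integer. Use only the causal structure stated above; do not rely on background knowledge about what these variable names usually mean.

1

A backdoor path from EmailOpen to StoreType is any simple undirected path whose first edge points into EmailOpen (i.e. leaves EmailOpen via a parent).
Parents of EmailOpen: {PriceTier}.
Enumerating:
  P1: EmailOpen <- PriceTier -> PriorPurchase <- Conversion -> StoreType
That exhausts the simple backdoor paths. Count: 1.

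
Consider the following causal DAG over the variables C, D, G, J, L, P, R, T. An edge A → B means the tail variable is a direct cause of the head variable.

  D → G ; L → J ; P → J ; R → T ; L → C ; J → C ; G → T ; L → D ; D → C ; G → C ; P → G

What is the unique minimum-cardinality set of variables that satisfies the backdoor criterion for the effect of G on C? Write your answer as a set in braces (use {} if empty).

{D, P}

Variables eligible for adjustment (non-descendants of G, excluding G and C): {D, J, L, P, R}.
Backdoor paths from G to C:
  P1: G <- P -> J <- L -> D -> C
  P2: G <- P -> J <- L -> C
  P3: G <- P -> J -> C
  P4: G <- D <- L -> J -> C
  P5: G <- D <- L -> C
  P6: G <- D -> C
The empty set is not sufficient: P3 (G <- P -> J -> C) has no collider blocking it and no conditioned non-collider, so it is open.
Try {D, P}:
  P1: blocked at fork node P ∈ conditioning set.
  P2: blocked at fork node P ∈ conditioning set.
  P3: blocked at fork node P ∈ conditioning set.
  P4: blocked at chain node D ∈ conditioning set.
  P5: blocked at chain node D ∈ conditioning set.
  P6: blocked at fork node D ∈ conditioning set.
{D, P} contains no descendant of G and blocks every backdoor path.
Every element of {D, P} is needed (dropping D leaves P4 open; dropping P leaves P3 open), so no proper subset is valid.
Among all size-2 subsets of the eligible variables, only {D, P} blocks every backdoor path, so it is the unique smallest valid adjustment set.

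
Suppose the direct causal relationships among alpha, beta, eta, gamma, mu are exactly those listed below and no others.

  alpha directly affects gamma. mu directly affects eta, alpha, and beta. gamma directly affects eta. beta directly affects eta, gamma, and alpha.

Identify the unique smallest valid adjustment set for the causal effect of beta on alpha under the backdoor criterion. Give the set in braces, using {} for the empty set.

{mu}

Variables eligible for adjustment (non-descendants of beta, excluding beta and alpha): {mu}.
Backdoor paths from beta to alpha:
  P1: beta <- mu -> alpha
  P2: beta <- mu -> eta <- gamma <- alpha
The empty set is not sufficient: P1 (beta <- mu -> alpha) has no collider blocking it and no conditioned non-collider, so it is open.
Try {mu}:
  P1: blocked at fork node mu ∈ conditioning set.
  P2: blocked at fork node mu ∈ conditioning set.
{mu} contains no descendant of beta and blocks every backdoor path.
{mu} is the unique smallest valid adjustment set.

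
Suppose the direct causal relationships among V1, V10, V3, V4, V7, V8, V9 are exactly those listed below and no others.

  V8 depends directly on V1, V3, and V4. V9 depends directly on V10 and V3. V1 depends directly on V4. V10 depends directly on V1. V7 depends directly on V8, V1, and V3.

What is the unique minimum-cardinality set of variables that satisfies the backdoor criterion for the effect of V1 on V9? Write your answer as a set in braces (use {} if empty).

Variables eligible for adjustment (non-descendants of V1, excluding V1 and V9): {V3, V4}.
Backdoor paths from V1 to V9:
  P1: V1 <- V4 -> V8 <- V3 -> V9
  P2: V1 <- V4 -> V8 -> V7 <- V3 -> V9
Each backdoor path contains an unconditioned collider, so every path is already blocked with the empty conditioning set:
  P1: blocked at collider V8 (neither it nor any descendant is in the conditioning set).
  P2: blocked at collider V7 (neither it nor any descendant is in the conditioning set).
The empty set is therefore the unique smallest valid set.

{}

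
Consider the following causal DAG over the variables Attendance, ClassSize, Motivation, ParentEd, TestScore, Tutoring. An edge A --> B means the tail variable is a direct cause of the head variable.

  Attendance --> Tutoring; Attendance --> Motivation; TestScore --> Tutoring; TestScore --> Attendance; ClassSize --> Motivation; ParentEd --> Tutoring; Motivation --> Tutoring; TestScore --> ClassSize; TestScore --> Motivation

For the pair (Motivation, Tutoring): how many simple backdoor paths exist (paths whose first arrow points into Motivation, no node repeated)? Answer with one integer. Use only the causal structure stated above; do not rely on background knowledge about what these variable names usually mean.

6

A backdoor path from Motivation to Tutoring is any simple undirected path whose first edge points into Motivation (i.e. leaves Motivation via a parent).
Parents of Motivation: {Attendance, ClassSize, TestScore}.
Enumerating:
  P1: Motivation <- TestScore -> Attendance -> Tutoring
  P2: Motivation <- TestScore -> Tutoring
  P3: Motivation <- Attendance <- TestScore -> Tutoring
  P4: Motivation <- Attendance -> Tutoring
  P5: Motivation <- ClassSize <- TestScore -> Attendance -> Tutoring
  P6: Motivation <- ClassSize <- TestScore -> Tutoring
That exhausts the simple backdoor paths. Count: 6.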